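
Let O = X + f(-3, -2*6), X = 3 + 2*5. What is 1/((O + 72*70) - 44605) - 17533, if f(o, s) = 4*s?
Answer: -694306801/39600 ≈ -17533.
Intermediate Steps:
X = 13 (X = 3 + 10 = 13)
O = -35 (O = 13 + 4*(-2*6) = 13 + 4*(-12) = 13 - 48 = -35)
1/((O + 72*70) - 44605) - 17533 = 1/((-35 + 72*70) - 44605) - 17533 = 1/((-35 + 5040) - 44605) - 17533 = 1/(5005 - 44605) - 17533 = 1/(-39600) - 17533 = -1/39600 - 17533 = -694306801/39600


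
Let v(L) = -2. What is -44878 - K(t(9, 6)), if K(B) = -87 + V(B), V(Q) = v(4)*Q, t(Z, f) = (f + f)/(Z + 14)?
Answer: -1030169/23 ≈ -44790.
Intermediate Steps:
t(Z, f) = 2*f/(14 + Z) (t(Z, f) = (2*f)/(14 + Z) = 2*f/(14 + Z))
V(Q) = -2*Q
K(B) = -87 - 2*B
-44878 - K(t(9, 6)) = -44878 - (-87 - 4*6/(14 + 9)) = -44878 - (-87 - 4*6/23) = -44878 - (-87 - 2*12/23) = -44878 - (-87 - 24/23) = -44878 - 1*(-2025/23) = -44878 + 2025/23 = -1030169/23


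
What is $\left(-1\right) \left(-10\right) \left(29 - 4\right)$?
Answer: $250$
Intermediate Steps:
$\left(-1\right) \left(-10\right) \left(29 - 4\right) = 10 \cdot 25 = 250$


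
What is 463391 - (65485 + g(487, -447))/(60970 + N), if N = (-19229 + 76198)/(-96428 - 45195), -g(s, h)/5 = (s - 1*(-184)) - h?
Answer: 1333744184344582/2878232447 ≈ 4.6339e+5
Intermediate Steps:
g(s, h) = -920 - 5*s + 5*h (g(s, h) = -5*((s - 1*(-184)) - h) = -5*((s + 184) - h) = -5*((184 + s) - h) = -5*(184 + s - h) = -920 - 5*s + 5*h)
N = -56969/141623 (N = 56969/(-141623) = 56969*(-1/141623) = -56969/141623 ≈ -0.40226)
463391 - (65485 + g(487, -447))/(60970 + N) = 463391 - (65485 + (-920 - 5*487 + 5*(-447)))/(60970 - 56969/141623) = 463391 - (65485 + (-920 - 2435 - 2235))/8634697341/141623 = 463391 - (65485 - 5590)*141623/8634697341 = 463391 - 59895*141623/8634697341 = 463391 - 1*2827503195/2878232447 = 463391 - 2827503195/2878232447 = 1333744184344582/2878232447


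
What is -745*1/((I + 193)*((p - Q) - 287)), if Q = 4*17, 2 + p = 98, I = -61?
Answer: 745/34188 ≈ 0.021791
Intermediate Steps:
p = 96 (p = -2 + 98 = 96)
Q = 68
-745*1/((I + 193)*((p - Q) - 287)) = -745*1/((-61 + 193)*((96 - 1*68) - 287)) = -745*1/(132*((96 - 68) - 287)) = -745*1/(132*(28 - 287)) = -745/((-259*132)) = -745/(-34188) = -745*(-1/34188) = 745/34188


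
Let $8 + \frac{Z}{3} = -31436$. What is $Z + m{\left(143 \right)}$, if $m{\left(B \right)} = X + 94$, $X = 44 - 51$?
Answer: $-94245$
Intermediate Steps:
$Z = -94332$ ($Z = -24 + 3 \left(-31436\right) = -24 - 94308 = -94332$)
$X = -7$
$m{\left(B \right)} = 87$ ($m{\left(B \right)} = -7 + 94 = 87$)
$Z + m{\left(143 \right)} = -94332 + 87 = -94245$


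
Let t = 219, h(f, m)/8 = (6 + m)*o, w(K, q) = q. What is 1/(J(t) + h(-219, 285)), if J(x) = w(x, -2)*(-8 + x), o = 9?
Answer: 1/20530 ≈ 4.8709e-5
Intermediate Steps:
h(f, m) = 432 + 72*m (h(f, m) = 8*((6 + m)*9) = 8*(54 + 9*m) = 432 + 72*m)
J(x) = 16 - 2*x (J(x) = -2*(-8 + x) = 16 - 2*x)
1/(J(t) + h(-219, 285)) = 1/((16 - 2*219) + (432 + 72*285)) = 1/((16 - 438) + (432 + 20520)) = 1/(-422 + 20952) = 1/20530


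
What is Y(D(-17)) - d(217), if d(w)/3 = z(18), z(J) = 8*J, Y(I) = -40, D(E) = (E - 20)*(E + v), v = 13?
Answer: -472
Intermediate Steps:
D(E) = (-20 + E)*(13 + E) (D(E) = (E - 20)*(E + 13) = (-20 + E)*(13 + E))
d(w) = 432 (d(w) = 3*(8*18) = 3*144 = 432)
Y(D(-17)) - d(217) = -40 - 1*432 = -40 - 432 = -472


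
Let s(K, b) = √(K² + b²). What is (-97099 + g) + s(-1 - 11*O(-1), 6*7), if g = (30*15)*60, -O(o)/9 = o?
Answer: -70099 + 2*√2941 ≈ -69991.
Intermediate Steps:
O(o) = -9*o
g = 27000 (g = 450*60 = 27000)
(-97099 + g) + s(-1 - 11*O(-1), 6*7) = (-97099 + 27000) + √((-1 - (-99)*(-1))² + (6*7)²) = -70099 + √((-1 - 11*9)² + 42²) = -70099 + √((-1 - 99)² + 1764) = -70099 + √((-100)² + 1764) = -70099 + √(10000 + 1764) = -70099 + √11764 = -70099 + 2*√2941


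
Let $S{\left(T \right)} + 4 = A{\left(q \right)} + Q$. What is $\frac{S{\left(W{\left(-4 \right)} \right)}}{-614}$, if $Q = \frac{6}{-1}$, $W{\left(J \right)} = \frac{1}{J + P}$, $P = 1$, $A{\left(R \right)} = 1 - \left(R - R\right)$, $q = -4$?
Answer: $\frac{9}{614} \approx 0.014658$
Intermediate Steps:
$A{\left(R \right)} = 1$ ($A{\left(R \right)} = 1 - 0 = 1 + 0 = 1$)
$W{\left(J \right)} = \frac{1}{1 + J}$ ($W{\left(J \right)} = \frac{1}{J + 1} = \frac{1}{1 + J}$)
$Q = -6$ ($Q = 6 \left(-1\right) = -6$)
$S{\left(T \right)} = -9$ ($S{\left(T \right)} = -4 + \left(1 - 6\right) = -4 - 5 = -9$)
$\frac{S{\left(W{\left(-4 \right)} \right)}}{-614} = - \frac{9}{-614} = \left(-9\right) \left(- \frac{1}{614}\right) = \frac{9}{614}$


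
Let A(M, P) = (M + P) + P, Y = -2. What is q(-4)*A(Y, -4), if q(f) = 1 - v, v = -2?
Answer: -30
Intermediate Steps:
q(f) = 3 (q(f) = 1 - 1*(-2) = 1 + 2 = 3)
A(M, P) = M + 2*P
q(-4)*A(Y, -4) = 3*(-2 + 2*(-4)) = 3*(-2 - 8) = 3*(-10) = -30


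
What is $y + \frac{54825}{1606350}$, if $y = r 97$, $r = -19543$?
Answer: $- \frac{40601480747}{21418} \approx -1.8957 \cdot 10^{6}$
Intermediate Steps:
$y = -1895671$ ($y = \left(-19543\right) 97 = -1895671$)
$y + \frac{54825}{1606350} = -1895671 + \frac{54825}{1606350} = -1895671 + 54825 \cdot \frac{1}{1606350} = -1895671 + \frac{731}{21418} = - \frac{40601480747}{21418}$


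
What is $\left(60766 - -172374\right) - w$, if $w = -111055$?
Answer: $344195$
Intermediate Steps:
$\left(60766 - -172374\right) - w = \left(60766 - -172374\right) - -111055 = \left(60766 + 172374\right) + 111055 = 233140 + 111055 = 344195$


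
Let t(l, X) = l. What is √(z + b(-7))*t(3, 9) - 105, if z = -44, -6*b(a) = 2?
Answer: -105 + I*√399 ≈ -105.0 + 19.975*I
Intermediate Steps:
b(a) = -⅓ (b(a) = -⅙*2 = -⅓)
√(z + b(-7))*t(3, 9) - 105 = √(-44 - ⅓)*3 - 105 = √(-133/3)*3 - 105 = (I*√399/3)*3 - 105 = I*√399 - 105 = -105 + I*√399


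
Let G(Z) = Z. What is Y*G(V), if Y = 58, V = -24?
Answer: -1392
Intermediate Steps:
Y*G(V) = 58*(-24) = -1392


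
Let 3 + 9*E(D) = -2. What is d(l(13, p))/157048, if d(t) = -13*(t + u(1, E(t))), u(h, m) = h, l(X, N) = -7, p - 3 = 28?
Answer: 39/78524 ≈ 0.00049666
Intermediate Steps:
p = 31 (p = 3 + 28 = 31)
E(D) = -5/9 (E(D) = -⅓ + (⅑)*(-2) = -⅓ - 2/9 = -5/9)
d(t) = -13 - 13*t (d(t) = -13*(t + 1) = -13*(1 + t) = -13 - 13*t)
d(l(13, p))/157048 = (-13 - 13*(-7))/157048 = (-13 + 91)*(1/157048) = 78*(1/157048) = 39/78524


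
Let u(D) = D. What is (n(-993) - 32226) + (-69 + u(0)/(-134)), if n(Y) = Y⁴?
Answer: 972292598106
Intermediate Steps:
(n(-993) - 32226) + (-69 + u(0)/(-134)) = ((-993)⁴ - 32226) + (-69 + 0/(-134)) = (972292630401 - 32226) + (-69 - 1/134*0) = 972292598175 + (-69 + 0) = 972292598175 - 69 = 972292598106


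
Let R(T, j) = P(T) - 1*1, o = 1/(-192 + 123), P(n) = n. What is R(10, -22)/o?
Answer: -621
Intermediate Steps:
o = -1/69 (o = 1/(-69) = -1/69 ≈ -0.014493)
R(T, j) = -1 + T (R(T, j) = T - 1*1 = T - 1 = -1 + T)
R(10, -22)/o = (-1 + 10)/(-1/69) = 9*(-69) = -621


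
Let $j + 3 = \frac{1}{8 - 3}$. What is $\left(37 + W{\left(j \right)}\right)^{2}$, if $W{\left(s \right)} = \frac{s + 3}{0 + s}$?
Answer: $\frac{267289}{196} \approx 1363.7$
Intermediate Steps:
$j = - \frac{14}{5}$ ($j = -3 + \frac{1}{8 - 3} = -3 + \frac{1}{5} = - \frac{14}{5} \approx -2.8$)
$W{\left(s \right)} = \frac{3 + s}{s}$
$\left(37 + W{\left(j \right)}\right)^{2} = \left(37 + \frac{3 - \frac{14}{5}}{- \frac{14}{5}}\right)^{2} = \left(37 - \frac{1}{14}\right)^{2} = \left(\frac{517}{14}\right)^{2} = \frac{267289}{196}$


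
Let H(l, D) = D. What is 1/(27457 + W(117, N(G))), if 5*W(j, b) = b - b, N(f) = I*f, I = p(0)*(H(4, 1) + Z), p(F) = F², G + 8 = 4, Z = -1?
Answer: 1/27457 ≈ 3.6421e-5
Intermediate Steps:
G = -4 (G = -8 + 4 = -4)
I = 0 (I = 0²*(1 - 1) = 0*0 = 0)
N(f) = 0 (N(f) = 0*f = 0)
W(j, b) = 0 (W(j, b) = (b - b)/5 = (⅕)*0 = 0)
1/(27457 + W(117, N(G))) = 1/(27457 + 0) = 1/27457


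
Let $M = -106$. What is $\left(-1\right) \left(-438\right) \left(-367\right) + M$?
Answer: $-160852$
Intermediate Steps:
$\left(-1\right) \left(-438\right) \left(-367\right) + M = \left(-1\right) \left(-438\right) \left(-367\right) - 106 = 438 \left(-367\right) - 106 = -160746 - 106 = -160852$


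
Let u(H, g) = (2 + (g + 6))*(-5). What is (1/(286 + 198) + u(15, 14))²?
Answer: 2834391121/234256 ≈ 12100.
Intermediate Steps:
u(H, g) = -40 - 5*g (u(H, g) = (2 + (6 + g))*(-5) = (8 + g)*(-5) = -40 - 5*g)
(1/(286 + 198) + u(15, 14))² = (1/(286 + 198) + (-40 - 5*14))² = (1/484 + (-40 - 70))² = (1/484 - 110)² = (-53239/484)² = 2834391121/234256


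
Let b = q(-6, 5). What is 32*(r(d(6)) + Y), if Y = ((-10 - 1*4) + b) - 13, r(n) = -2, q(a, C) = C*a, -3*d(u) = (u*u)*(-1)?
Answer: -1888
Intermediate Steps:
d(u) = u²/3 (d(u) = -u*u*(-1)/3 = -u²*(-1)/3 = -(-1)*u²/3 = u²/3)
b = -30 (b = 5*(-6) = -30)
Y = -57 (Y = ((-10 - 1*4) - 30) - 13 = ((-10 - 4) - 30) - 13 = (-14 - 30) - 13 = -44 - 13 = -57)
32*(r(d(6)) + Y) = 32*(-2 - 57) = 32*(-59) = -1888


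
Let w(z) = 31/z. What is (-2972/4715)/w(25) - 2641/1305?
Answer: -96596653/38149065 ≈ -2.5321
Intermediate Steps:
(-2972/4715)/w(25) - 2641/1305 = (-2972/4715)/((31/25)) - 2641/1305 = (-2972*1/4715)/((31*(1/25))) - 2641*1/1305 = -2972/(4715*31/25) - 2641/1305 = -2972/4715*25/31 - 2641/1305 = -14860/29233 - 2641/1305 = -96596653/38149065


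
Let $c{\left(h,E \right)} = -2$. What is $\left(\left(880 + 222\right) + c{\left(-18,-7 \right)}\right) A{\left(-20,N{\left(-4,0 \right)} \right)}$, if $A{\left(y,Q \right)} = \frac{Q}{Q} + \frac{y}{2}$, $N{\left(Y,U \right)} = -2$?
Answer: $-9900$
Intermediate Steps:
$A{\left(y,Q \right)} = 1 + \frac{y}{2}$ ($A{\left(y,Q \right)} = 1 + y \frac{1}{2} = 1 + \frac{y}{2}$)
$\left(\left(880 + 222\right) + c{\left(-18,-7 \right)}\right) A{\left(-20,N{\left(-4,0 \right)} \right)} = \left(\left(880 + 222\right) - 2\right) \left(1 + \frac{1}{2} \left(-20\right)\right) = \left(1102 - 2\right) \left(1 - 10\right) = 1100 \left(-9\right) = -9900$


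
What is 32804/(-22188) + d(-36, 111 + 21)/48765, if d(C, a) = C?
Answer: -133373819/90166485 ≈ -1.4792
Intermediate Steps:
32804/(-22188) + d(-36, 111 + 21)/48765 = 32804/(-22188) - 36/48765 = 32804*(-1/22188) - 36*1/48765 = -8201/5547 - 12/16255 = -133373819/90166485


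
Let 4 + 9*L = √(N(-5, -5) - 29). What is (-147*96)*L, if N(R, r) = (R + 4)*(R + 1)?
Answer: 6272 - 7840*I ≈ 6272.0 - 7840.0*I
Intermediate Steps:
N(R, r) = (1 + R)*(4 + R) (N(R, r) = (4 + R)*(1 + R) = (1 + R)*(4 + R))
L = -4/9 + 5*I/9 (L = -4/9 + √((4 + (-5)² + 5*(-5)) - 29)/9 = -4/9 + √((4 + 25 - 25) - 29)/9 = -4/9 + √(4 - 29)/9 = -4/9 + √(-25)/9 = -4/9 + (5*I)/9 = -4/9 + 5*I/9 ≈ -0.44444 + 0.55556*I)
(-147*96)*L = (-147*96)*(-4/9 + 5*I/9) = -14112*(-4/9 + 5*I/9) = 6272 - 7840*I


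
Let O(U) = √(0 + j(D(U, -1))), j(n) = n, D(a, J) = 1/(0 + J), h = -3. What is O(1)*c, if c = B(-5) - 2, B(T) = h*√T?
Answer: -2*I + 3*√5 ≈ 6.7082 - 2.0*I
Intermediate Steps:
D(a, J) = 1/J
B(T) = -3*√T
O(U) = I (O(U) = √(0 + 1/(-1)) = √(0 - 1) = √(-1) = I)
c = -2 - 3*I*√5 (c = -3*I*√5 - 2 = -2 - 3*I*√5 ≈ -2.0 - 6.7082*I)
O(1)*c = I*(-2 - 3*I*√5)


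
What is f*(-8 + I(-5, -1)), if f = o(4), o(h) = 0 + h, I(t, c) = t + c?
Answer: -56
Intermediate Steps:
I(t, c) = c + t
o(h) = h
f = 4
f*(-8 + I(-5, -1)) = 4*(-8 + (-1 - 5)) = 4*(-8 - 6) = 4*(-14) = -56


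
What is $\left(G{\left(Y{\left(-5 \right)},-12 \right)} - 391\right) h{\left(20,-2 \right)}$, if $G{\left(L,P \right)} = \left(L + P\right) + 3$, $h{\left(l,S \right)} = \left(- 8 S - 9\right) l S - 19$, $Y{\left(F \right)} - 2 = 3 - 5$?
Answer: $119600$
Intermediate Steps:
$Y{\left(F \right)} = 0$ ($Y{\left(F \right)} = 2 + \left(3 - 5\right) = 2 - 2 = 0$)
$h{\left(l,S \right)} = -19 + S l \left(-9 - 8 S\right)$ ($h{\left(l,S \right)} = \left(-9 - 8 S\right) l S - 19 = l \left(-9 - 8 S\right) S - 19 = S l \left(-9 - 8 S\right) - 19 = -19 + S l \left(-9 - 8 S\right)$)
$G{\left(L,P \right)} = 3 + L + P$
$\left(G{\left(Y{\left(-5 \right)},-12 \right)} - 391\right) h{\left(20,-2 \right)} = \left(\left(3 + 0 - 12\right) - 391\right) \left(-19 - \left(-18\right) 20 - 160 \left(-2\right)^{2}\right) = \left(-9 - 391\right) \left(-19 + 360 - 160 \cdot 4\right) = - 400 \left(-19 + 360 - 640\right) = \left(-400\right) \left(-299\right) = 119600$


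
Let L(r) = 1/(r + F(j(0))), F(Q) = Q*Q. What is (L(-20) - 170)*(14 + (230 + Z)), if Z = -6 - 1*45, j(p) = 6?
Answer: -524767/16 ≈ -32798.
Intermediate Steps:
F(Q) = Q²
Z = -51 (Z = -6 - 45 = -51)
L(r) = 1/(36 + r) (L(r) = 1/(r + 6²) = 1/(r + 36) = 1/(36 + r))
(L(-20) - 170)*(14 + (230 + Z)) = (1/(36 - 20) - 170)*(14 + (230 - 51)) = (1/16 - 170)*(14 + 179) = (1/16 - 170)*193 = -2719/16*193 = -524767/16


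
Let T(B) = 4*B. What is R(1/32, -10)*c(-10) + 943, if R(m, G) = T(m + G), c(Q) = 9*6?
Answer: -4841/4 ≈ -1210.3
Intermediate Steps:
c(Q) = 54
R(m, G) = 4*G + 4*m (R(m, G) = 4*(m + G) = 4*(G + m) = 4*G + 4*m)
R(1/32, -10)*c(-10) + 943 = (4*(-10) + 4/32)*54 + 943 = (-40 + 4*(1/32))*54 + 943 = (-40 + 1/8)*54 + 943 = -319/8*54 + 943 = -8613/4 + 943 = -4841/4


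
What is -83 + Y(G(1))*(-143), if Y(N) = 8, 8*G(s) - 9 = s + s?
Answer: -1227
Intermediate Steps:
G(s) = 9/8 + s/4 (G(s) = 9/8 + (s + s)/8 = 9/8 + (2*s)/8 = 9/8 + s/4)
-83 + Y(G(1))*(-143) = -83 + 8*(-143) = -83 - 1144 = -1227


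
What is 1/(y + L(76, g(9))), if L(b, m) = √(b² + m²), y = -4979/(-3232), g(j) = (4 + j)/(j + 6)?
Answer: -3620728800/13571580365431 + 156687360*√1299769/13571580365431 ≈ 0.012896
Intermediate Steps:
g(j) = (4 + j)/(6 + j)
y = 4979/3232 (y = -4979*(-1/3232) = 4979/3232 ≈ 1.5405)
1/(y + L(76, g(9))) = 1/(4979/3232 + √(76² + ((4 + 9)/(6 + 9))²)) = 1/(4979/3232 + √(5776 + (13/15)²)) = 1/(4979/3232 + √(5776 + 169/225)) = 1/(4979/3232 + √(1299769/225)) = 1/(4979/3232 + √1299769/15)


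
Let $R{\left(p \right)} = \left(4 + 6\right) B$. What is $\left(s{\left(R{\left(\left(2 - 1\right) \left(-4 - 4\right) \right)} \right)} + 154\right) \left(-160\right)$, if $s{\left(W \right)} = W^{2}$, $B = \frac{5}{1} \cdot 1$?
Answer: $-424640$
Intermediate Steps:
$B = 5$ ($B = 5 \cdot 1 \cdot 1 = 5 \cdot 1 = 5$)
$R{\left(p \right)} = 50$ ($R{\left(p \right)} = \left(4 + 6\right) 5 = 10 \cdot 5 = 50$)
$\left(s{\left(R{\left(\left(2 - 1\right) \left(-4 - 4\right) \right)} \right)} + 154\right) \left(-160\right) = \left(50^{2} + 154\right) \left(-160\right) = \left(2500 + 154\right) \left(-160\right) = 2654 \left(-160\right) = -424640$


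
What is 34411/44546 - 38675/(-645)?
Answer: 349002329/5746434 ≈ 60.734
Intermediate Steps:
34411/44546 - 38675/(-645) = 34411*(1/44546) - 38675*(-1/645) = 34411/44546 + 7735/129 = 349002329/5746434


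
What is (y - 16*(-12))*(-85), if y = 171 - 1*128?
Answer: -19975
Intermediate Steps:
y = 43 (y = 171 - 128 = 43)
(y - 16*(-12))*(-85) = (43 - 16*(-12))*(-85) = (43 - 1*(-192))*(-85) = (43 + 192)*(-85) = 235*(-85) = -19975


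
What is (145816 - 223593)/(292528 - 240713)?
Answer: -77777/51815 ≈ -1.5011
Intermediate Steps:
(145816 - 223593)/(292528 - 240713) = -77777/51815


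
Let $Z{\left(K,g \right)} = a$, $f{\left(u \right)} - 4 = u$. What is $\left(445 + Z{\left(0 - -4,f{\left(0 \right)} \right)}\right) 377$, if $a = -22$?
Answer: $159471$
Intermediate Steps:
$f{\left(u \right)} = 4 + u$
$Z{\left(K,g \right)} = -22$
$\left(445 + Z{\left(0 - -4,f{\left(0 \right)} \right)}\right) 377 = \left(445 - 22\right) 377 = 423 \cdot 377 = 159471$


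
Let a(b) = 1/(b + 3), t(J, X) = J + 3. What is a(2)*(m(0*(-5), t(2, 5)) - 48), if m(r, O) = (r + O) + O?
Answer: -38/5 ≈ -7.6000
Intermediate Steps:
t(J, X) = 3 + J
m(r, O) = r + 2*O (m(r, O) = (O + r) + O = r + 2*O)
a(b) = 1/(3 + b)
a(2)*(m(0*(-5), t(2, 5)) - 48) = ((0*(-5) + 2*(3 + 2)) - 48)/(3 + 2) = ((0 + 2*5) - 48)/5 = ((0 + 10) - 48)/5 = (10 - 48)/5 = (⅕)*(-38) = -38/5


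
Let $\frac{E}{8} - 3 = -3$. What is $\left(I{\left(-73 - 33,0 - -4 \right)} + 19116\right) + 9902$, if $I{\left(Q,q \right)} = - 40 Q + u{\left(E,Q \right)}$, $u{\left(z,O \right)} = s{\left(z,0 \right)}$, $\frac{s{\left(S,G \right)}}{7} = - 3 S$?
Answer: $33258$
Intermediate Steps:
$E = 0$ ($E = 24 + 8 \left(-3\right) = 24 - 24 = 0$)
$s{\left(S,G \right)} = - 21 S$ ($s{\left(S,G \right)} = 7 \left(- 3 S\right) = - 21 S$)
$u{\left(z,O \right)} = - 21 z$
$I{\left(Q,q \right)} = - 40 Q$ ($I{\left(Q,q \right)} = - 40 Q - 0 = - 40 Q + 0 = - 40 Q$)
$\left(I{\left(-73 - 33,0 - -4 \right)} + 19116\right) + 9902 = \left(- 40 \left(-73 - 33\right) + 19116\right) + 9902 = \left(\left(-40\right) \left(-106\right) + 19116\right) + 9902 = \left(4240 + 19116\right) + 9902 = 23356 + 9902 = 33258$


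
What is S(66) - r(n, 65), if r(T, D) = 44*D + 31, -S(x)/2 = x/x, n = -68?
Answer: -2893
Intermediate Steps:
S(x) = -2 (S(x) = -2*x/x = -2*1 = -2)
r(T, D) = 31 + 44*D
S(66) - r(n, 65) = -2 - (31 + 44*65) = -2 - (31 + 2860) = -2 - 1*2891 = -2 - 2891 = -2893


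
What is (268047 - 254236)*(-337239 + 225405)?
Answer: -1544539374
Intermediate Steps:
(268047 - 254236)*(-337239 + 225405) = 13811*(-111834) = -1544539374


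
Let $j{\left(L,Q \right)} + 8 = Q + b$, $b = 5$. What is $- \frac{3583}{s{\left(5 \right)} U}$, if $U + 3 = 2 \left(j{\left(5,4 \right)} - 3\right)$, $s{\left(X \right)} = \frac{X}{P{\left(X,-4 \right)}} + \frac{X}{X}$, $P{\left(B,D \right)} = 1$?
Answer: $\frac{3583}{42} \approx 85.31$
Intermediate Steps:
$s{\left(X \right)} = 1 + X$ ($s{\left(X \right)} = \frac{X}{1} + \frac{X}{X} = X 1 + 1 = X + 1 = 1 + X$)
$j{\left(L,Q \right)} = -3 + Q$ ($j{\left(L,Q \right)} = -8 + \left(Q + 5\right) = -8 + \left(5 + Q\right) = -3 + Q$)
$U = -7$ ($U = -3 + 2 \left(\left(-3 + 4\right) - 3\right) = -3 + 2 \left(1 - 3\right) = -3 + 2 \left(-2\right) = -3 - 4 = -7$)
$- \frac{3583}{s{\left(5 \right)} U} = - \frac{3583}{\left(1 + 5\right) \left(-7\right)} = - \frac{3583}{6 \left(-7\right)} = - \frac{3583}{-42} = \left(-3583\right) \left(- \frac{1}{42}\right) = \frac{3583}{42}$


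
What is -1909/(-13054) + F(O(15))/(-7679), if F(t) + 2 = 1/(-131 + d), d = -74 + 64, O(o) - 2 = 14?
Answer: 2070643033/14134074906 ≈ 0.14650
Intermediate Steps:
O(o) = 16 (O(o) = 2 + 14 = 16)
d = -10
F(t) = -283/141 (F(t) = -2 + 1/(-131 - 10) = -2 + 1/(-141) = -2 - 1/141 = -283/141)
-1909/(-13054) + F(O(15))/(-7679) = -1909/(-13054) - 283/141/(-7679) = -1909*(-1/13054) - 283/141*(-1/7679) = 1909/13054 + 283/1082739 = 2070643033/14134074906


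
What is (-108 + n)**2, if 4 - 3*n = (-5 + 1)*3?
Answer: 94864/9 ≈ 10540.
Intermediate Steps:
n = 16/3 (n = 4/3 - (-5 + 1)*3/3 = 4/3 - (-4)*3/3 = 4/3 - 1/3*(-12) = 4/3 + 4 = 16/3 ≈ 5.3333)
(-108 + n)**2 = (-108 + 16/3)**2 = (-308/3)**2 = 94864/9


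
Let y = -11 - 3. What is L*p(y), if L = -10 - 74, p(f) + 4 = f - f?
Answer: 336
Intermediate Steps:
y = -14
p(f) = -4 (p(f) = -4 + (f - f) = -4 + 0 = -4)
L = -84
L*p(y) = -84*(-4) = 336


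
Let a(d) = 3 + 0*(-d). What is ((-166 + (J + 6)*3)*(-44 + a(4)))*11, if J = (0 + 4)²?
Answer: 45100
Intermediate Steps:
J = 16 (J = 4² = 16)
a(d) = 3 (a(d) = 3 + 0 = 3)
((-166 + (J + 6)*3)*(-44 + a(4)))*11 = ((-166 + (16 + 6)*3)*(-44 + 3))*11 = ((-166 + 22*3)*(-41))*11 = ((-166 + 66)*(-41))*11 = -100*(-41)*11 = 4100*11 = 45100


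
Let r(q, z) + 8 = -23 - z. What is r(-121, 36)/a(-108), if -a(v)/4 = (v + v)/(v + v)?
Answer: 67/4 ≈ 16.750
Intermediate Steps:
r(q, z) = -31 - z (r(q, z) = -8 + (-23 - z) = -31 - z)
a(v) = -4 (a(v) = -4*(v + v)/(v + v) = -4*2*v/(2*v) = -4*2*v*1/(2*v) = -4*1 = -4)
r(-121, 36)/a(-108) = (-31 - 1*36)/(-4) = (-31 - 36)*(-1/4) = -67*(-1/4) = 67/4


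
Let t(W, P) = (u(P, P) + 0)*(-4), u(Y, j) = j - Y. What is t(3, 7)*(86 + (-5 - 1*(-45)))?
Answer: 0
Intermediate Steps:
t(W, P) = 0 (t(W, P) = ((P - P) + 0)*(-4) = (0 + 0)*(-4) = 0*(-4) = 0)
t(3, 7)*(86 + (-5 - 1*(-45))) = 0*(86 + (-5 - 1*(-45))) = 0*(86 + (-5 + 45)) = 0*(86 + 40) = 0*126 = 0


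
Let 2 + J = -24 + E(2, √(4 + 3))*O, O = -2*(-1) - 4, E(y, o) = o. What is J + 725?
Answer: 699 - 2*√7 ≈ 693.71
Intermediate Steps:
O = -2 (O = 2 - 4 = -2)
J = -26 - 2*√7 (J = -2 + (-24 + √(4 + 3)*(-2)) = -2 + (-24 + √7*(-2)) = -2 + (-24 - 2*√7) = -26 - 2*√7 ≈ -31.292)
J + 725 = (-26 - 2*√7) + 725 = 699 - 2*√7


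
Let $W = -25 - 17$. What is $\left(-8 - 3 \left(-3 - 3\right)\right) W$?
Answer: $-420$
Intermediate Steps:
$W = -42$ ($W = -25 - 17 = -42$)
$\left(-8 - 3 \left(-3 - 3\right)\right) W = \left(-8 - 3 \left(-3 - 3\right)\right) \left(-42\right) = \left(-8 - -18\right) \left(-42\right) = \left(-8 + 18\right) \left(-42\right) = 10 \left(-42\right) = -420$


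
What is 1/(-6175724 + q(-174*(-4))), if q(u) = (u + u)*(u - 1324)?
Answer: -1/7049900 ≈ -1.4185e-7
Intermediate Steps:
q(u) = 2*u*(-1324 + u) (q(u) = (2*u)*(-1324 + u) = 2*u*(-1324 + u))
1/(-6175724 + q(-174*(-4))) = 1/(-6175724 + 2*(-174*(-4))*(-1324 - 174*(-4))) = 1/(-6175724 + 2*696*(-1324 + 696)) = 1/(-6175724 + 2*696*(-628)) = 1/(-6175724 - 874176) = 1/(-7049900) = -1/7049900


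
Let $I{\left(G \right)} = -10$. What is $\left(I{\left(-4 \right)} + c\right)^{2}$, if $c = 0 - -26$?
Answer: $256$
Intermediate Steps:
$c = 26$ ($c = 0 + 26 = 26$)
$\left(I{\left(-4 \right)} + c\right)^{2} = \left(-10 + 26\right)^{2} = 16^{2} = 256$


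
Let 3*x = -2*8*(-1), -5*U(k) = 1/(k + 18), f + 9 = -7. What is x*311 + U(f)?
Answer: 49757/30 ≈ 1658.6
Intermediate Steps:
f = -16 (f = -9 - 7 = -16)
U(k) = -1/(5*(18 + k)) (U(k) = -1/(5*(k + 18)) = -1/(5*(18 + k)))
x = 16/3 (x = (-2*8*(-1))/3 = (-16*(-1))/3 = (1/3)*16 = 16/3 ≈ 5.3333)
x*311 + U(f) = (16/3)*311 - 1/(90 + 5*(-16)) = 4976/3 - 1/(90 - 80) = 4976/3 - 1/10 = 49757/30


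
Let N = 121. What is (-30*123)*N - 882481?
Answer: -1328971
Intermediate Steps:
(-30*123)*N - 882481 = -30*123*121 - 882481 = -3690*121 - 882481 = -446490 - 882481 = -1328971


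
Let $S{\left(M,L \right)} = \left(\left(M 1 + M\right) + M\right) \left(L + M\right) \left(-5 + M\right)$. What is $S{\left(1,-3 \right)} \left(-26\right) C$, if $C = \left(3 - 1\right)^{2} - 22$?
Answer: $11232$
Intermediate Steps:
$C = -18$ ($C = 2^{2} - 22 = 4 - 22 = -18$)
$S{\left(M,L \right)} = 3 M \left(-5 + M\right) \left(L + M\right)$ ($S{\left(M,L \right)} = \left(\left(M + M\right) + M\right) \left(L + M\right) \left(-5 + M\right) = \left(2 M + M\right) \left(L + M\right) \left(-5 + M\right) = 3 M \left(L + M\right) \left(-5 + M\right) = 3 M \left(-5 + M\right) \left(L + M\right)$)
$S{\left(1,-3 \right)} \left(-26\right) C = 3 \cdot 1 \left(1^{2} - -15 - 5 - 3\right) \left(-26\right) \left(-18\right) = 3 \cdot 1 \left(1 + 15 - 5 - 3\right) \left(-26\right) \left(-18\right) = 3 \cdot 1 \cdot 8 \left(-26\right) \left(-18\right) = 24 \left(-26\right) \left(-18\right) = \left(-624\right) \left(-18\right) = 11232$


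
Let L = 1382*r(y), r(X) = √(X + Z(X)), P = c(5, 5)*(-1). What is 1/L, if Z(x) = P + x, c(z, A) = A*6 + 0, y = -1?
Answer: -I*√2/11056 ≈ -0.00012791*I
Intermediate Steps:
c(z, A) = 6*A (c(z, A) = 6*A + 0 = 6*A)
P = -30 (P = (6*5)*(-1) = 30*(-1) = -30)
Z(x) = -30 + x
r(X) = √(-30 + 2*X) (r(X) = √(X + (-30 + X)) = √(-30 + 2*X))
L = 5528*I*√2 (L = 1382*√(-30 + 2*(-1)) = 1382*√(-30 - 2) = 1382*√(-32) = 1382*(4*I*√2) = 5528*I*√2 ≈ 7817.8*I)
1/L = 1/(5528*I*√2) = -I*√2/11056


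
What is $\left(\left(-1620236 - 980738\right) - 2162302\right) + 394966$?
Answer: $-4368310$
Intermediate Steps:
$\left(\left(-1620236 - 980738\right) - 2162302\right) + 394966 = \left(-2600974 - 2162302\right) + 394966 = -4763276 + 394966 = -4368310$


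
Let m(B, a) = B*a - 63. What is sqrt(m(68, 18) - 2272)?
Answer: I*sqrt(1111) ≈ 33.332*I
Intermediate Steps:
m(B, a) = -63 + B*a
sqrt(m(68, 18) - 2272) = sqrt((-63 + 68*18) - 2272) = sqrt((-63 + 1224) - 2272) = sqrt(1161 - 2272) = sqrt(-1111) = I*sqrt(1111)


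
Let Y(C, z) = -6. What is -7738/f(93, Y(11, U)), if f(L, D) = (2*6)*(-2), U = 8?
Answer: 3869/12 ≈ 322.42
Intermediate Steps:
f(L, D) = -24 (f(L, D) = 12*(-2) = -24)
-7738/f(93, Y(11, U)) = -7738/(-24) = -7738*(-1/24) = 3869/12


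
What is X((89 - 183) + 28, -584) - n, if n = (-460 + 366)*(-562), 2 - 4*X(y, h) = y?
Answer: -52811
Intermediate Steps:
X(y, h) = 1/2 - y/4
n = 52828 (n = -94*(-562) = 52828)
X((89 - 183) + 28, -584) - n = (1/2 - ((89 - 183) + 28)/4) - 1*52828 = (1/2 - (-94 + 28)/4) - 52828 = (1/2 - 1/4*(-66)) - 52828 = (1/2 + 33/2) - 52828 = 17 - 52828 = -52811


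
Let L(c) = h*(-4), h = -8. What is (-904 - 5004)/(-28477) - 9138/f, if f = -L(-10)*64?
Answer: 136161205/29160448 ≈ 4.6694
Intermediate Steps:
L(c) = 32 (L(c) = -8*(-4) = 32)
f = -2048 (f = -32*64 = -1*2048 = -2048)
(-904 - 5004)/(-28477) - 9138/f = (-904 - 5004)/(-28477) - 9138/(-2048) = -5908*(-1/28477) - 9138*(-1/2048) = 5908/28477 + 4569/1024 = 136161205/29160448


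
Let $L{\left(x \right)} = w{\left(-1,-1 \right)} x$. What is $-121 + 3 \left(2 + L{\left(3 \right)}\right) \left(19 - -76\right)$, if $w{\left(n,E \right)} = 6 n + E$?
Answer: $-5536$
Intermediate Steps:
$w{\left(n,E \right)} = E + 6 n$
$L{\left(x \right)} = - 7 x$ ($L{\left(x \right)} = \left(-1 + 6 \left(-1\right)\right) x = \left(-1 - 6\right) x = - 7 x$)
$-121 + 3 \left(2 + L{\left(3 \right)}\right) \left(19 - -76\right) = -121 + 3 \left(2 - 21\right) \left(19 - -76\right) = -121 + 3 \left(2 - 21\right) \left(19 + 76\right) = -121 + 3 \left(-19\right) 95 = -121 - 5415 = -5536$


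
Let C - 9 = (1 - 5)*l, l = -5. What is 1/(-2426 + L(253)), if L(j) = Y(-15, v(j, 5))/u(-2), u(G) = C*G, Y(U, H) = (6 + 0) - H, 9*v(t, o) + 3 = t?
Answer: -261/633088 ≈ -0.00041226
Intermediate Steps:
v(t, o) = -⅓ + t/9
C = 29 (C = 9 + (1 - 5)*(-5) = 9 - 4*(-5) = 9 + 20 = 29)
Y(U, H) = 6 - H
u(G) = 29*G
L(j) = -19/174 + j/522 (L(j) = (6 - (-⅓ + j/9))/((29*(-2))) = (6 + (⅓ - j/9))/(-58) = (19/3 - j/9)*(-1/58) = -19/174 + j/522)
1/(-2426 + L(253)) = 1/(-2426 + (-19/174 + (1/522)*253)) = 1/(-2426 + (-19/174 + 253/522)) = 1/(-2426 + 98/261) = 1/(-633088/261) = -261/633088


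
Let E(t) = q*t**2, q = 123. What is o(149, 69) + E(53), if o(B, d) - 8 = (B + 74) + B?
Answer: 345887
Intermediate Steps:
E(t) = 123*t**2
o(B, d) = 82 + 2*B (o(B, d) = 8 + ((B + 74) + B) = 8 + ((74 + B) + B) = 8 + (74 + 2*B) = 82 + 2*B)
o(149, 69) + E(53) = (82 + 2*149) + 123*53**2 = (82 + 298) + 123*2809 = 380 + 345507 = 345887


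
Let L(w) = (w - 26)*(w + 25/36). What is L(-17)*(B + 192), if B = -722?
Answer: -6688865/18 ≈ -3.7160e+5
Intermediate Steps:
L(w) = (-26 + w)*(25/36 + w) (L(w) = (-26 + w)*(w + 25*(1/36)) = (-26 + w)*(w + 25/36) = (-26 + w)*(25/36 + w))
L(-17)*(B + 192) = (-325/18 + (-17)² - 911/36*(-17))*(-722 + 192) = (-325/18 + 289 + 15487/36)*(-530) = (25241/36)*(-530) = -6688865/18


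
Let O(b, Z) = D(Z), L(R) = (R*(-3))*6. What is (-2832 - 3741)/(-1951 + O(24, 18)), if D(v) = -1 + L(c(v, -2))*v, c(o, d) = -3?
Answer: 939/140 ≈ 6.7071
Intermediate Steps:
L(R) = -18*R (L(R) = -3*R*6 = -18*R)
D(v) = -1 + 54*v (D(v) = -1 + (-18*(-3))*v = -1 + 54*v)
O(b, Z) = -1 + 54*Z
(-2832 - 3741)/(-1951 + O(24, 18)) = (-2832 - 3741)/(-1951 + (-1 + 54*18)) = -6573/(-1951 + (-1 + 972)) = -6573/(-1951 + 971) = -6573/(-980) = -6573*(-1/980) = 939/140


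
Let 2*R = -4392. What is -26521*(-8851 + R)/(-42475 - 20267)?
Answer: -292977487/62742 ≈ -4669.6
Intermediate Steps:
R = -2196 (R = (½)*(-4392) = -2196)
-26521*(-8851 + R)/(-42475 - 20267) = -26521*(-8851 - 2196)/(-42475 - 20267) = -26521/((-62742/(-11047))) = -26521/((-62742*(-1/11047))) = -26521/62742/11047 = -26521*11047/62742 = -292977487/62742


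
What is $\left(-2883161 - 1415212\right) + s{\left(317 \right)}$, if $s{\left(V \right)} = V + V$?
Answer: $-4297739$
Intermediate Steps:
$s{\left(V \right)} = 2 V$
$\left(-2883161 - 1415212\right) + s{\left(317 \right)} = \left(-2883161 - 1415212\right) + 2 \cdot 317 = -4298373 + 634 = -4297739$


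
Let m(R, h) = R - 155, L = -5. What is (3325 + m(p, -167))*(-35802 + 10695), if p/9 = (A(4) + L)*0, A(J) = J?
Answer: -79589190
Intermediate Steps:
p = 0 (p = 9*((4 - 5)*0) = 9*(-1*0) = 9*0 = 0)
m(R, h) = -155 + R
(3325 + m(p, -167))*(-35802 + 10695) = (3325 + (-155 + 0))*(-35802 + 10695) = (3325 - 155)*(-25107) = 3170*(-25107) = -79589190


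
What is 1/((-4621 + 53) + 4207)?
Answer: -1/361 ≈ -0.0027701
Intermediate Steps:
1/((-4621 + 53) + 4207) = 1/(-4568 + 4207) = 1/(-361) = -1/361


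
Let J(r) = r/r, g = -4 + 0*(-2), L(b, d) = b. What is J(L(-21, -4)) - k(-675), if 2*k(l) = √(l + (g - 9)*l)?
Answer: -44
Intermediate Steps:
g = -4 (g = -4 + 0 = -4)
J(r) = 1
k(l) = √3*√(-l) (k(l) = √(l + (-4 - 9)*l)/2 = √(l - 13*l)/2 = √(-12*l)/2 = (2*√3*√(-l))/2 = √3*√(-l))
J(L(-21, -4)) - k(-675) = 1 - √3*√(-1*(-675)) = 1 - √3*√675 = 1 - √3*15*√3 = 1 - 1*45 = 1 - 45 = -44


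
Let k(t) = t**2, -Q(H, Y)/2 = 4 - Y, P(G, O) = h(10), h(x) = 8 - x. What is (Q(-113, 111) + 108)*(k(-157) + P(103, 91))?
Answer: 7936334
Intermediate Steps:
P(G, O) = -2 (P(G, O) = 8 - 1*10 = 8 - 10 = -2)
Q(H, Y) = -8 + 2*Y (Q(H, Y) = -2*(4 - Y) = -8 + 2*Y)
(Q(-113, 111) + 108)*(k(-157) + P(103, 91)) = ((-8 + 2*111) + 108)*((-157)**2 - 2) = ((-8 + 222) + 108)*(24649 - 2) = (214 + 108)*24647 = 322*24647 = 7936334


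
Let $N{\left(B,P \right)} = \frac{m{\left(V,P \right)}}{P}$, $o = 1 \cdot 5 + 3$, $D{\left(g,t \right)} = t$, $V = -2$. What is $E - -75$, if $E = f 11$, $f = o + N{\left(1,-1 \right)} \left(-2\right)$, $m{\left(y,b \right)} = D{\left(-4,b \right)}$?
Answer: $141$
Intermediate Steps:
$o = 8$ ($o = 5 + 3 = 8$)
$m{\left(y,b \right)} = b$
$N{\left(B,P \right)} = 1$ ($N{\left(B,P \right)} = \frac{P}{P} = 1$)
$f = 6$ ($f = 8 + 1 \left(-2\right) = 8 - 2 = 6$)
$E = 66$ ($E = 6 \cdot 11 = 66$)
$E - -75 = 66 - -75 = 66 + 75 = 141$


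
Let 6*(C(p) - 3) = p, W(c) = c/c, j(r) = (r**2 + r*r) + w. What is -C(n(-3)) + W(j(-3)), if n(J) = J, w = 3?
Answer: -3/2 ≈ -1.5000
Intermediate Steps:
j(r) = 3 + 2*r**2 (j(r) = (r**2 + r*r) + 3 = (r**2 + r**2) + 3 = 2*r**2 + 3 = 3 + 2*r**2)
W(c) = 1
C(p) = 3 + p/6
-C(n(-3)) + W(j(-3)) = -(3 + (1/6)*(-3)) + 1 = -(3 - 1/2) + 1 = -1*5/2 + 1 = -5/2 + 1 = -3/2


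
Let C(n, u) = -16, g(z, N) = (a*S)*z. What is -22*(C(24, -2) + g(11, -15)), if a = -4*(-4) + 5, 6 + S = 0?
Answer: 30844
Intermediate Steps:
S = -6 (S = -6 + 0 = -6)
a = 21 (a = 16 + 5 = 21)
g(z, N) = -126*z (g(z, N) = (21*(-6))*z = -126*z)
-22*(C(24, -2) + g(11, -15)) = -22*(-16 - 126*11) = -22*(-16 - 1386) = -22*(-1402) = 30844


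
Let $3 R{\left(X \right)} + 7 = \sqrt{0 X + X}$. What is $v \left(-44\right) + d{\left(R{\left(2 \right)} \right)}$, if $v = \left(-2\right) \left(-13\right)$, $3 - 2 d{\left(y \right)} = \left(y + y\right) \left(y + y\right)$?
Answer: $- \frac{6923}{6} + \frac{28 \sqrt{2}}{9} \approx -1149.4$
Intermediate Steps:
$R{\left(X \right)} = - \frac{7}{3} + \frac{\sqrt{X}}{3}$ ($R{\left(X \right)} = - \frac{7}{3} + \frac{\sqrt{0 X + X}}{3} = - \frac{7}{3} + \frac{\sqrt{0 + X}}{3} = - \frac{7}{3} + \frac{\sqrt{X}}{3}$)
$d{\left(y \right)} = \frac{3}{2} - 2 y^{2}$ ($d{\left(y \right)} = \frac{3}{2} - \frac{\left(y + y\right) \left(y + y\right)}{2} = \frac{3}{2} - \frac{2 y 2 y}{2} = \frac{3}{2} - \frac{4 y^{2}}{2} = \frac{3}{2} - 2 y^{2}$)
$v = 26$
$v \left(-44\right) + d{\left(R{\left(2 \right)} \right)} = 26 \left(-44\right) + \left(\frac{3}{2} - 2 \left(- \frac{7}{3} + \frac{\sqrt{2}}{3}\right)^{2}\right) = -1144 + \left(\frac{3}{2} - 2 \left(- \frac{7}{3} + \frac{\sqrt{2}}{3}\right)^{2}\right) = - \frac{2285}{2} - 2 \left(- \frac{7}{3} + \frac{\sqrt{2}}{3}\right)^{2}$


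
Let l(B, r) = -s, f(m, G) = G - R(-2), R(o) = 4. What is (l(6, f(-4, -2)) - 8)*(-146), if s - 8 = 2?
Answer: 2628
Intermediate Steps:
s = 10 (s = 8 + 2 = 10)
f(m, G) = -4 + G (f(m, G) = G - 1*4 = G - 4 = -4 + G)
l(B, r) = -10 (l(B, r) = -1*10 = -10)
(l(6, f(-4, -2)) - 8)*(-146) = (-10 - 8)*(-146) = -18*(-146) = 2628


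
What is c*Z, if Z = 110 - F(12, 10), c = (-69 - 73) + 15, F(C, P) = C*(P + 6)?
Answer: 10414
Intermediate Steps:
F(C, P) = C*(6 + P)
c = -127 (c = -142 + 15 = -127)
Z = -82 (Z = 110 - 12*(6 + 10) = 110 - 12*16 = 110 - 1*192 = 110 - 192 = -82)
c*Z = -127*(-82) = 10414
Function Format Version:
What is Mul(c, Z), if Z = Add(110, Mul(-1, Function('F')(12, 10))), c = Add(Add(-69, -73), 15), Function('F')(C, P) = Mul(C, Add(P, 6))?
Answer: 10414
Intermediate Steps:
Function('F')(C, P) = Mul(C, Add(6, P))
c = -127 (c = Add(-142, 15) = -127)
Z = -82 (Z = Add(110, Mul(-1, Mul(12, Add(6, 10)))) = Add(110, Mul(-1, Mul(12, 16))) = Add(110, Mul(-1, 192)) = Add(110, -192) = -82)
Mul(c, Z) = Mul(-127, -82) = 10414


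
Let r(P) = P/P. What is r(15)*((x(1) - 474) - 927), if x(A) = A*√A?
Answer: -1400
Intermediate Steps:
x(A) = A^(3/2)
r(P) = 1
r(15)*((x(1) - 474) - 927) = 1*((1^(3/2) - 474) - 927) = 1*((1 - 474) - 927) = 1*(-473 - 927) = 1*(-1400) = -1400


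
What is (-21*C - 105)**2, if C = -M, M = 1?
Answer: 7056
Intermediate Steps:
C = -1 (C = -1*1 = -1)
(-21*C - 105)**2 = (-21*(-1) - 105)**2 = (21 - 105)**2 = (-84)**2 = 7056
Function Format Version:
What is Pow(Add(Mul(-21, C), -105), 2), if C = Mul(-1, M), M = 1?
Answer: 7056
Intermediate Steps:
C = -1 (C = Mul(-1, 1) = -1)
Pow(Add(Mul(-21, C), -105), 2) = Pow(Add(Mul(-21, -1), -105), 2) = Pow(Add(21, -105), 2) = Pow(-84, 2) = 7056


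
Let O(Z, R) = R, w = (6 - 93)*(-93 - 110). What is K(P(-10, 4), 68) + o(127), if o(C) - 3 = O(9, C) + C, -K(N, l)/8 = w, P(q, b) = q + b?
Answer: -141031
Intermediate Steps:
P(q, b) = b + q
w = 17661 (w = -87*(-203) = 17661)
K(N, l) = -141288 (K(N, l) = -8*17661 = -141288)
o(C) = 3 + 2*C (o(C) = 3 + (C + C) = 3 + 2*C)
K(P(-10, 4), 68) + o(127) = -141288 + (3 + 2*127) = -141288 + (3 + 254) = -141288 + 257 = -141031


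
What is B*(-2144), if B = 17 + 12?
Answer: -62176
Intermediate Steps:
B = 29
B*(-2144) = 29*(-2144) = -62176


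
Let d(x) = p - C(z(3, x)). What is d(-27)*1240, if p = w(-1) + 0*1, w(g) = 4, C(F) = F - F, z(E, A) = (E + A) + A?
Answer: 4960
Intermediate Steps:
z(E, A) = E + 2*A (z(E, A) = (A + E) + A = E + 2*A)
C(F) = 0
p = 4 (p = 4 + 0*1 = 4 + 0 = 4)
d(x) = 4 (d(x) = 4 - 1*0 = 4 + 0 = 4)
d(-27)*1240 = 4*1240 = 4960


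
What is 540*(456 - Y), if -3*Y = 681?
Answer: 368820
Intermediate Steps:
Y = -227 (Y = -1/3*681 = -227)
540*(456 - Y) = 540*(456 - 1*(-227)) = 540*(456 + 227) = 540*683 = 368820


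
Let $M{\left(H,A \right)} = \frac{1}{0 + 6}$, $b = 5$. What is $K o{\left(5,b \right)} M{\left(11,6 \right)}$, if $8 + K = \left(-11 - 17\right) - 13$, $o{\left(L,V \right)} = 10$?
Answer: $- \frac{245}{3} \approx -81.667$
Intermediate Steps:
$M{\left(H,A \right)} = \frac{1}{6}$
$K = -49$ ($K = -8 - 41 = -49$)
$K o{\left(5,b \right)} M{\left(11,6 \right)} = \left(-49\right) 10 \cdot \frac{1}{6} = \left(-490\right) \frac{1}{6} = - \frac{245}{3}$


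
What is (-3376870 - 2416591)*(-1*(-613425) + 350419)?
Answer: -5583992624084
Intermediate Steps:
(-3376870 - 2416591)*(-1*(-613425) + 350419) = -5793461*(613425 + 350419) = -5793461*963844 = -5583992624084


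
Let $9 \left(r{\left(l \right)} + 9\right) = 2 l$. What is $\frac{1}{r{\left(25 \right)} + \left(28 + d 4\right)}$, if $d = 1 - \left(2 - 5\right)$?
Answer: $\frac{9}{365} \approx 0.024658$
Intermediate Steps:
$d = 4$ ($d = 1 - \left(2 - 5\right) = 1 - -3 = 1 + 3 = 4$)
$r{\left(l \right)} = -9 + \frac{2 l}{9}$
$\frac{1}{r{\left(25 \right)} + \left(28 + d 4\right)} = \frac{1}{\left(-9 + \frac{2}{9} \cdot 25\right) + \left(28 + 4 \cdot 4\right)} = \frac{1}{\left(-9 + \frac{50}{9}\right) + \left(28 + 16\right)} = \frac{1}{- \frac{31}{9} + 44} = \frac{1}{\frac{365}{9}} = \frac{9}{365}$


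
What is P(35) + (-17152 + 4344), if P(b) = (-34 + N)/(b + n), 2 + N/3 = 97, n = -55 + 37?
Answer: -217485/17 ≈ -12793.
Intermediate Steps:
n = -18
N = 285 (N = -6 + 3*97 = -6 + 291 = 285)
P(b) = 251/(-18 + b) (P(b) = (-34 + 285)/(b - 18) = 251/(-18 + b))
P(35) + (-17152 + 4344) = 251/(-18 + 35) + (-17152 + 4344) = 251/17 - 12808 = -217485/17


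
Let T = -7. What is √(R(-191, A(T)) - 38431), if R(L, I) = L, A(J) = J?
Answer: I*√38622 ≈ 196.52*I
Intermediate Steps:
√(R(-191, A(T)) - 38431) = √(-191 - 38431) = √(-38622) = I*√38622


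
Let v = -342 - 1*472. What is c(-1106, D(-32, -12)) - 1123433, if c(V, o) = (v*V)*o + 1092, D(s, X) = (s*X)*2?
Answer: 690295771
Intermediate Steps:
v = -814 (v = -342 - 472 = -814)
D(s, X) = 2*X*s (D(s, X) = (X*s)*2 = 2*X*s)
c(V, o) = 1092 - 814*V*o (c(V, o) = (-814*V)*o + 1092 = -814*V*o + 1092 = 1092 - 814*V*o)
c(-1106, D(-32, -12)) - 1123433 = (1092 - 814*(-1106)*2*(-12)*(-32)) - 1123433 = (1092 - 814*(-1106)*768) - 1123433 = (1092 + 691418112) - 1123433 = 691419204 - 1123433 = 690295771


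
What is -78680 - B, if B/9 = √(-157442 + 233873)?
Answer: -78680 - 9*√76431 ≈ -81168.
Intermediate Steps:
B = 9*√76431 (B = 9*√(-157442 + 233873) = 9*√76431 ≈ 2488.2)
-78680 - B = -78680 - 9*√76431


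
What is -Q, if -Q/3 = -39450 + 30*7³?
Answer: -87480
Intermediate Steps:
Q = 87480 (Q = -3*(-39450 + 30*7³) = -3*(-39450 + 30*343) = -3*(-39450 + 10290) = -3*(-29160) = 87480)
-Q = -1*87480 = -87480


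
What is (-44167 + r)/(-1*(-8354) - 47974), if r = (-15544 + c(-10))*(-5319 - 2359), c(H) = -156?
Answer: -120500433/39620 ≈ -3041.4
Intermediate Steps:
r = 120544600 (r = (-15544 - 156)*(-5319 - 2359) = -15700*(-7678) = 120544600)
(-44167 + r)/(-1*(-8354) - 47974) = (-44167 + 120544600)/(-1*(-8354) - 47974) = 120500433/(8354 - 47974) = 120500433/(-39620) = 120500433*(-1/39620) = -120500433/39620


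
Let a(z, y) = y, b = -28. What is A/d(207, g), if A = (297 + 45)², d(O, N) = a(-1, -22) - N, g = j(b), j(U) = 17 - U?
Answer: -116964/67 ≈ -1745.7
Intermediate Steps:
g = 45 (g = 17 - 1*(-28) = 17 + 28 = 45)
d(O, N) = -22 - N
A = 116964 (A = 342² = 116964)
A/d(207, g) = 116964/(-22 - 1*45) = 116964/(-22 - 45) = 116964/(-67) = 116964*(-1/67) = -116964/67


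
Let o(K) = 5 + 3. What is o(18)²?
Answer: 64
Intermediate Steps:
o(K) = 8
o(18)² = 8² = 64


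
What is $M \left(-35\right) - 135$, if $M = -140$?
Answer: $4765$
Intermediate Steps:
$M \left(-35\right) - 135 = \left(-140\right) \left(-35\right) - 135 = 4900 - 135 = 4765$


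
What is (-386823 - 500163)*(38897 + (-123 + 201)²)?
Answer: -39897517266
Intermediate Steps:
(-386823 - 500163)*(38897 + (-123 + 201)²) = -886986*(38897 + 78²) = -886986*(38897 + 6084) = -886986*44981 = -39897517266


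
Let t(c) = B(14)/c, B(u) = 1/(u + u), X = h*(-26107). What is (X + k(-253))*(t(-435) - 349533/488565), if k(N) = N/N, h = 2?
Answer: 33607337531/899580 ≈ 37359.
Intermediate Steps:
X = -52214 (X = 2*(-26107) = -52214)
B(u) = 1/(2*u)
t(c) = 1/(28*c) (t(c) = ((1/2)/14)/c = ((1/2)*(1/14))/c = 1/(28*c))
k(N) = 1
(X + k(-253))*(t(-435) - 349533/488565) = (-52214 + 1)*((1/28)/(-435) - 349533/488565) = -52213*((1/28)*(-1/435) - 349533*1/488565) = -52213*(-1/12180 - 38837/54285) = -52213*(-4505609/6297060) = 33607337531/899580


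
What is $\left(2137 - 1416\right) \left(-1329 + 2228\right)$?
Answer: $648179$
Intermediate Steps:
$\left(2137 - 1416\right) \left(-1329 + 2228\right) = \left(2137 - 1416\right) 899 = 721 \cdot 899 = 648179$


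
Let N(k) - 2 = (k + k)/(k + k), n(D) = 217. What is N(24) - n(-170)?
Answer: -214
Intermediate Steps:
N(k) = 3 (N(k) = 2 + (k + k)/(k + k) = 2 + (2*k)/((2*k)) = 2 + (2*k)*(1/(2*k)) = 2 + 1 = 3)
N(24) - n(-170) = 3 - 1*217 = 3 - 217 = -214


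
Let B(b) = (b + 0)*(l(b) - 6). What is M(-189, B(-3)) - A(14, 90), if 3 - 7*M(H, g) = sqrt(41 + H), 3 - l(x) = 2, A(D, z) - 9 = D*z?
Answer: -8880/7 - 2*I*sqrt(37)/7 ≈ -1268.6 - 1.7379*I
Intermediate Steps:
A(D, z) = 9 + D*z
l(x) = 1 (l(x) = 3 - 1*2 = 3 - 2 = 1)
B(b) = -5*b (B(b) = (b + 0)*(1 - 6) = b*(-5) = -5*b)
M(H, g) = 3/7 - sqrt(41 + H)/7
M(-189, B(-3)) - A(14, 90) = (3/7 - sqrt(41 - 189)/7) - (9 + 14*90) = (3/7 - 2*I*sqrt(37)/7) - (9 + 1260) = (3/7 - 2*I*sqrt(37)/7) - 1*1269 = (3/7 - 2*I*sqrt(37)/7) - 1269 = -8880/7 - 2*I*sqrt(37)/7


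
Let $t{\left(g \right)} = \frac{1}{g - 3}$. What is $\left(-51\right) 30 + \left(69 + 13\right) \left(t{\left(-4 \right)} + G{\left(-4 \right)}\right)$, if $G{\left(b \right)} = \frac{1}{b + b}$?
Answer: $- \frac{43455}{28} \approx -1552.0$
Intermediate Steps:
$G{\left(b \right)} = \frac{1}{2 b}$
$t{\left(g \right)} = \frac{1}{-3 + g}$
$\left(-51\right) 30 + \left(69 + 13\right) \left(t{\left(-4 \right)} + G{\left(-4 \right)}\right) = \left(-51\right) 30 + \left(69 + 13\right) \left(\frac{1}{-3 - 4} + \frac{1}{2 \left(-4\right)}\right) = -1530 + 82 \left(\frac{1}{-7} + \frac{1}{2} \left(- \frac{1}{4}\right)\right) = -1530 + 82 \left(- \frac{1}{7} - \frac{1}{8}\right) = -1530 + 82 \left(- \frac{15}{56}\right) = -1530 - \frac{615}{28} = - \frac{43455}{28}$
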